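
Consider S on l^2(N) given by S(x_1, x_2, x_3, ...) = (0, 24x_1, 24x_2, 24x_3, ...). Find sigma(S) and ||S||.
sigma(S) = closed disk {z in C : |z| ≤ 24}; ||S|| = 24

Note S = 24·U where U is the unit right shift (U x)_k = x_{k-1} (with x_0 := 0); so ||S|| = 24||U|| and sigma(S) = 24·sigma(U). ||S x||^2 = sum_{k≥1} |24x_k|^2 = 576||x||^2, so ||S|| = 24 and sigma(S) ⊂ {|z| ≤ 24}. For any |lambda| < 24, the equation (S - lambda I) x = 0 forces x_1 = 0, then 24x_k = lambda x_{k+1} ⇒ x = 0, so S has no eigenvalues. But (S - lambda I) is not surjective for |lambda| < 24: solving (S - lambda I) x = e_1 would require x_n proportional to (lambda/24)^(-n), which is not in l^2. So every |lambda| < 24 lies in the residual spectrum. The boundary |lambda| = 24 is in the approximate point spectrum (the spectrum is closed). Hence sigma(S) is the closed disk of radius 24.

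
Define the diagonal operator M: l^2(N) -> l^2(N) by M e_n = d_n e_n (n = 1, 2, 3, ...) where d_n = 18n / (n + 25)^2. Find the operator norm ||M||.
||M|| = 9/50 (attained at n = 25)

For M diagonal, ||M|| = sup_n |d_n|. Treat f(x) = 18x / (x + 25)^2 for real x > 0. By the quotient rule, f'(x) = 18(25 - x)/(x + 25)^3, which is positive for x < 25 and negative for x > 25. So f has a unique maximum at x = 25, and since 25 is a positive integer, the supremum over n ≥ 1 is attained at n = 25: d_25 = 18·25/(25 + 25)^2 = 18·25/2500 = 9/50. Hence ||M|| = 9/50.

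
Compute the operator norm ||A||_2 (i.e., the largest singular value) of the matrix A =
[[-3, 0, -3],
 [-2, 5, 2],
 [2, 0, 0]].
||A||_2 ≈ 5.7954 (= sqrt(largest eigenvalue of A^T A))

||A||_2 = sigma_max(A) = sqrt(lambda_max(A^T A)). Form the symmetric matrix M = A^T A =
[[17, -10, 5],
 [-10, 25, 10],
 [5, 10, 13]].
Its characteristic polynomial (trace, sum of principal 2x2 minors, determinant of M give the coefficients) is
  p(λ) = det(λ I - M) = λ^3 - 55λ^2 + 746λ - 900.
No integer candidate from the rational root theorem (±divisors of 900) is a root, so the roots are irrational. The cubic discriminant is Δ = 66683156 > 0, so there are three distinct real roots. p(1) = -208 and p(2) = 380 have opposite signs, so a root lies in (1, 2); Newton's method refines it to λ ≈ 1.3346. p(20) = 20 and p(21) = -228 have opposite signs, so a root lies in (20, 21); Newton's method refines it to λ ≈ 20.0789. p(33) = -240 and p(34) = 188 have opposite signs, so a root lies in (33, 34); Newton's method refines it to λ ≈ 33.5866. Check (Vieta): the three roots sum to 55, matching tr M = 55.
So the eigenvalues of A^T A are ≈ 1.3346, 20.0789, 33.5866 (all ≥ 0, as they must be for A^T A). The largest is λ_max ≈ 33.5866, hence ||A||_2 = sqrt(λ_max) ≈ 5.7954.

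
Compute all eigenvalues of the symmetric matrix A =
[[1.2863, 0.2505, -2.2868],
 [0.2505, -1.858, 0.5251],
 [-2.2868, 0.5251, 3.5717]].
sigma(A) ≈ {-2, 0, 5}

A is real symmetric, so its spectrum consists of real eigenvalues. Expanding the characteristic polynomial of the displayed matrix gives
  det(λ I - A) = p(λ) = λ^3 + (-3)λ^2 + (-10)λ + (0).
Solving p(λ) = 0 yields eigenvalues ≈ -2, 0, 5. (A is shown rounded to 4 decimals, so these recover the underlying integer eigenvalues to within that precision.)
Verification: the trace of A = 3 equals the sum of eigenvalues 3, and det(A) ≈ -0.0002 matches the eigenvalue product 0.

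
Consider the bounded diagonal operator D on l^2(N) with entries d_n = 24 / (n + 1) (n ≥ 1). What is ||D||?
||D|| = 12 (attained at n = 1)

For D diagonal, ||D|| = sup_n |d_n| = sup_n 24/(n + 1). This is positive and strictly decreasing in n, so the supremum is attained at n = 1: d_1 = 24/(1 + 1) = 12. Hence ||D|| = 12.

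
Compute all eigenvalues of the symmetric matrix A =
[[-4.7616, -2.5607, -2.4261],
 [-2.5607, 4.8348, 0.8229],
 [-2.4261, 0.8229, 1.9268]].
sigma(A) ≈ {-6, 2, 6}

A is real symmetric, so its spectrum consists of real eigenvalues. Expanding the characteristic polynomial of the displayed matrix gives
  det(λ I - A) = p(λ) = λ^3 + (-2)λ^2 + (-36)λ + (72).
Solving p(λ) = 0 yields eigenvalues ≈ -6, 2, 6. (A is shown rounded to 4 decimals, so these recover the underlying integer eigenvalues to within that precision.)
Verification: the trace of A = 2 equals the sum of eigenvalues 2, and det(A) ≈ -72.0005 matches the eigenvalue product -72.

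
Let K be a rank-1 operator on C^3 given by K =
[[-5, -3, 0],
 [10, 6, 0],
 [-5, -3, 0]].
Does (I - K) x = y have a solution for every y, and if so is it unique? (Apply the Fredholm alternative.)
(I - K) is singular (det(I - K) = 0, i.e. 1 ∈ sigma(K)). (I - K) x = y is solvable iff y ⊥ ker((I - K)^*) = span{(-5, -3, 0)}, i.e. iff -5y_1 - 3y_2 = 0. When solvable, the solutions are x = y + c·(1, -2, 1), c arbitrary (ker(I - K) = span{(1, -2, 1)}, dimension 1).

K has rank 1, so it is an outer product K = u v^T: every row of K is a multiple of one row vector. Reading off the entries, u = (1, -2, 1) and v = (-5, -3, 0) (row i of K equals u_i·v^T). A rank-one matrix u v^T satisfies K u = u (v·u) and kills the (2)-dimensional subspace v^⊥, so its characteristic polynomial is lambda^2 (lambda - v·u) with v·u = tr K = 1. Hence the eigenvalues of I - K are 1 (multiplicity 2) and 1 - (1) = 0, so det(I - K) = 0. (Direct check: I - K =
[[6, 3, 0],
 [-10, -5, 0],
 [5, 3, 1]]
has determinant 0.) So 1 is an eigenvalue of K and (I - K) is not invertible. The finite-dimensional Fredholm alternative says: either (I - K) is invertible, or ker(I - K) ≠ {0} and then range(I - K) = ker((I - K)^*)^⊥, with dim ker(I - K) = dim ker((I - K)^*). We are in the second case, so we need both kernels. Kernel of I - K: (I - K) u = u - u (v·u) = u - u = 0, so ker(I - K) = span{u} = span{(1, -2, 1)} (it is exactly 1-dimensional because rank(I - K) = 2). Kernel of the adjoint: K is real, so (I - K)^* = I - K^T = I - v u^T, and (I - v u^T) v = v - v (u·v) = 0; hence ker((I - K)^*) = span{v} = span{(-5, -3, 0)}. Therefore (I - K) x = y is solvable iff <y, v> = 0, i.e. iff -5y_1 - 3y_2 = 0. When this holds, K y = u (v·y) = 0, so (I - K) y = y and x = y is a particular solution; the full solution set is the line x = y + c·u = y + c·(1, -2, 1), c ∈ C.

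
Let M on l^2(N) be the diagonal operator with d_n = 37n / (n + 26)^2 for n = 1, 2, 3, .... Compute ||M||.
||M|| = 37/104 (attained at n = 26)

For M diagonal, ||M|| = sup_n |d_n|. Treat f(x) = 37x / (x + 26)^2 for real x > 0. By the quotient rule, f'(x) = 37(26 - x)/(x + 26)^3, which is positive for x < 26 and negative for x > 26. So f has a unique maximum at x = 26, and since 26 is a positive integer, the supremum over n ≥ 1 is attained at n = 26: d_26 = 37·26/(26 + 26)^2 = 37·26/2704 = 37/104. Hence ||M|| = 37/104.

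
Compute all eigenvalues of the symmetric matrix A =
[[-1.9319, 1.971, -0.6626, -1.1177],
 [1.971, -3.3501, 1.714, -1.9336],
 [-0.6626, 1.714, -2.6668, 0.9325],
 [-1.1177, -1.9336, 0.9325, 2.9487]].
sigma(A) ≈ {-6, -2, -1, 4}

A is real symmetric, so its spectrum consists of real eigenvalues. Expanding the characteristic polynomial of the displayed matrix gives
  det(λ I - A) = p(λ) = λ^4 + (5)λ^3 + (-16)λ^2 + (-68)λ + (-48).
Solving p(λ) = 0 yields eigenvalues ≈ -6, -2, -1, 4. (A is shown rounded to 4 decimals, so these recover the underlying integer eigenvalues to within that precision.)
Verification: the trace of A = -5 equals the sum of eigenvalues -5, and det(A) ≈ -47.9991 matches the eigenvalue product -48.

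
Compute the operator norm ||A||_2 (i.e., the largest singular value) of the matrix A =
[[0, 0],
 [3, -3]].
||A||_2 = sqrt(18) ≈ 4.2426 (= sqrt(largest eigenvalue of A^T A))

||A||_2 = sigma_max(A) = sqrt(lambda_max(A^T A)). Form the symmetric matrix M = A^T A =
[[9, -9],
 [-9, 9]].
Its characteristic polynomial (trace, determinant of M give the coefficients) is
  p(λ) = det(λ I - M) = λ^2 - 18λ.
For λ^2 - 18λ the discriminant is 324. It is a perfect square (18^2), so the roots are rational: λ = (18 ± 18)/2 = 18, 0.
So the eigenvalues of A^T A are ≈ 0, 18 (all ≥ 0, as they must be for A^T A). The largest is λ_max = 18, hence ||A||_2 = sqrt(λ_max) = sqrt(18) ≈ 4.2426.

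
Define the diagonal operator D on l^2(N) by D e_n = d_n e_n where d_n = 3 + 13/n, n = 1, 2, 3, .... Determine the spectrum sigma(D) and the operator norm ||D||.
sigma(D) = {3 + 13/n : n ≥ 1} ∪ {3}; ||D|| = 16

A bounded diagonal operator on l^2 with diagonal entries d_n has spectrum equal to the closure of {d_n : n ≥ 1}: every d_n is an eigenvalue (with eigenvector e_n), so {d_n} ⊂ sigma(D); the spectrum is closed, so its closure is too; and for lambda not in the closure, (D - lambda I) has bounded inverse (the diagonal entries 1/(d_n - lambda) are bounded). For our sequence d_n = 3 + 13/n, n = 1, 2, 3, ...:
  - {d_n} = {3 + 13/n : n ≥ 1}; the only limit point is 3
  - closure = {3 + 13/n : n ≥ 1} ∪ {3}
For the norm: a diagonal operator has ||D|| = sup_n |d_n|. Here d_n = 3 + 13/n is positive and decreasing, so sup_n |d_n| = d_1 = 3 + 13 = 16. So ||D|| = 16.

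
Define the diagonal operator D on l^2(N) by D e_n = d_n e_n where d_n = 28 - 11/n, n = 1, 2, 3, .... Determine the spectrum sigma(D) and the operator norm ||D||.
sigma(D) = {28 - 11/n : n ≥ 1} ∪ {28}; ||D|| = 28

A bounded diagonal operator on l^2 with diagonal entries d_n has spectrum equal to the closure of {d_n : n ≥ 1}: every d_n is an eigenvalue (with eigenvector e_n), so {d_n} ⊂ sigma(D); the spectrum is closed, so its closure is too; and for lambda not in the closure, (D - lambda I) has bounded inverse (the diagonal entries 1/(d_n - lambda) are bounded). For our sequence d_n = 28 - 11/n, n = 1, 2, 3, ...:
  - {d_n} = {28 - 11/n : n ≥ 1}; the only limit point is 28
  - closure = {28 - 11/n : n ≥ 1} ∪ {28}
For the norm: a diagonal operator has ||D|| = sup_n |d_n|. Here d_n = 28 - 11/n increases monotonically from d_1 = 17 toward 28, with all terms in [17, 28); so sup_n |d_n| = 28 (the supremum is the limit, not attained). So ||D|| = 28.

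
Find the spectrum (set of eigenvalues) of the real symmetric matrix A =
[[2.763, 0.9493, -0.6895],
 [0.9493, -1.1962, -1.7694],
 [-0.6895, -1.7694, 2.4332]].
sigma(A) ≈ {-2, 2, 4}

A is real symmetric, so its spectrum consists of real eigenvalues. Expanding the characteristic polynomial of the displayed matrix gives
  det(λ I - A) = p(λ) = λ^3 + (-4)λ^2 + (-4)λ + (16).
Solving p(λ) = 0 yields eigenvalues ≈ -2, 2, 4. (A is shown rounded to 4 decimals, so these recover the underlying integer eigenvalues to within that precision.)
Verification: the trace of A = 4 equals the sum of eigenvalues 4, and det(A) ≈ -16.0001 matches the eigenvalue product -16.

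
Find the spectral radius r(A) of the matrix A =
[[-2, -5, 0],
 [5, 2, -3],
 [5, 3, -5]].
r(A) = sqrt(24) ≈ 4.899

The eigenvalues of A are the roots of its characteristic polynomial. With M = A (coefficients from the trace, the sum of principal 2x2 minors, and det A):
  p(λ) = det(λ I - M) = λ^3 + 5λ^2 + 30λ + 48.
By the rational root theorem any rational root is an integer divisor of 48. Testing λ = -2: p(-2) = -8 + 20 - 60 + 48 = 0, so λ = -2 is a root. Dividing out (λ + 2) leaves p(λ) = (λ + 2)(λ^2 + 3λ + 24). For λ^2 + 3λ + 24 the discriminant is -87. It is negative, so the roots are the complex-conjugate pair λ = -3/2 ± (sqrt(87)/2) i ≈ -1.5 ± 4.6637i. For a conjugate pair the product of the roots equals the constant term, so |λ|^2 = 24 and |λ| = sqrt(24) ≈ 4.899.
Thus the eigenvalues (to 4 decimals) are -1.5 ± 4.6637i (modulus 4.899); -2 (modulus 2). The spectral radius is the largest modulus: r(A) = sqrt(24) ≈ 4.899. (Cross-check: r(A) ≤ ||A||_2 ≈ 10.4195; equality holds whenever A is normal, though it can also hold for some non-normal A.)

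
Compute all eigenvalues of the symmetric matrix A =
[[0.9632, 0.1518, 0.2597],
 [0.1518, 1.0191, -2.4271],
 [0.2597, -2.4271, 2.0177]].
sigma(A) ≈ {-1, 1, 4}

A is real symmetric, so its spectrum consists of real eigenvalues. Expanding the characteristic polynomial of the displayed matrix gives
  det(λ I - A) = p(λ) = λ^3 + (-4)λ^2 + (-1)λ + (4).
Solving p(λ) = 0 yields eigenvalues ≈ -1, 1, 4. (A is shown rounded to 4 decimals, so these recover the underlying integer eigenvalues to within that precision.)
Verification: the trace of A = 4 equals the sum of eigenvalues 4, and det(A) ≈ -4.0001 matches the eigenvalue product -4.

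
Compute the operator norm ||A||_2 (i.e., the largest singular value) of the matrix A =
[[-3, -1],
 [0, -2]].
||A||_2 = sqrt((14 + sqrt(52))/2) ≈ 3.2566 (= sqrt(largest eigenvalue of A^T A))

||A||_2 = sigma_max(A) = sqrt(lambda_max(A^T A)). Form the symmetric matrix M = A^T A =
[[9, 3],
 [3, 5]].
Its characteristic polynomial (trace, determinant of M give the coefficients) is
  p(λ) = det(λ I - M) = λ^2 - 14λ + 36.
For λ^2 - 14λ + 36 the discriminant is 52. It is nonnegative but not a perfect square, so the roots are real and irrational: λ = (14 ± sqrt(52))/2 ≈ 10.6056, 3.3944.
So the eigenvalues of A^T A are ≈ 3.3944, 10.6056 (all ≥ 0, as they must be for A^T A). The largest is λ_max = (14 + sqrt(52))/2 ≈ 10.6056, hence ||A||_2 = sqrt(λ_max) = sqrt((14 + sqrt(52))/2) ≈ 3.2566.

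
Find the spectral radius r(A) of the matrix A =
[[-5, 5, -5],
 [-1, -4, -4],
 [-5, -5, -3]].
r(A) = 8

The eigenvalues of A are the roots of its characteristic polynomial. With M = A (coefficients from the trace, the sum of principal 2x2 minors, and det A):
  p(λ) = det(λ I - M) = λ^3 + 12λ^2 + 7λ - 200.
By the rational root theorem any rational root is an integer divisor of 200. Testing λ = -8: p(-8) = -512 + 768 - 56 - 200 = 0, so λ = -8 is a root. Dividing out (λ + 8) leaves p(λ) = (λ + 8)(λ^2 + 4λ - 25). For λ^2 + 4λ - 25 the discriminant is 116. It is nonnegative but not a perfect square, so the roots are real and irrational: λ = (-4 ± sqrt(116))/2 ≈ 3.3852, -7.3852.
Thus the eigenvalues (to 4 decimals) are 3.3852 (modulus 3.3852); -7.3852 (modulus 7.3852); -8 (modulus 8). The spectral radius is the largest modulus: r(A) = 8. (Cross-check: r(A) ≤ ||A||_2 ≈ 9.806; equality holds whenever A is normal, though it can also hold for some non-normal A.)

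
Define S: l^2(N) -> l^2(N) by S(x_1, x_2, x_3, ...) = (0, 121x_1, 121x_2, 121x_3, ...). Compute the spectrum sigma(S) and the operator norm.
sigma(S) = closed disk {z in C : |z| ≤ 121}; ||S|| = 121

Note S = 121·U where U is the unit right shift (U x)_k = x_{k-1} (with x_0 := 0); so ||S|| = 121||U|| and sigma(S) = 121·sigma(U). ||S x||^2 = sum_{k≥1} |121x_k|^2 = 14641||x||^2, so ||S|| = 121 and sigma(S) ⊂ {|z| ≤ 121}. For any |lambda| < 121, the equation (S - lambda I) x = 0 forces x_1 = 0, then 121x_k = lambda x_{k+1} ⇒ x = 0, so S has no eigenvalues. But (S - lambda I) is not surjective for |lambda| < 121: solving (S - lambda I) x = e_1 would require x_n proportional to (lambda/121)^(-n), which is not in l^2. So every |lambda| < 121 lies in the residual spectrum. The boundary |lambda| = 121 is in the approximate point spectrum (the spectrum is closed). Hence sigma(S) is the closed disk of radius 121.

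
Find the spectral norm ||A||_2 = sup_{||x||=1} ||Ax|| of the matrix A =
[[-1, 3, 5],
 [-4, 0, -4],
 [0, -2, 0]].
||A||_2 ≈ 7.0713 (= sqrt(largest eigenvalue of A^T A))

||A||_2 = sigma_max(A) = sqrt(lambda_max(A^T A)). Form the symmetric matrix M = A^T A =
[[17, -3, 11],
 [-3, 13, 15],
 [11, 15, 41]].
Its characteristic polynomial (trace, sum of principal 2x2 minors, determinant of M give the coefficients) is
  p(λ) = det(λ I - M) = λ^3 - 71λ^2 + 1096λ - 2304.
No integer candidate from the rational root theorem (±divisors of 2304) is a root, so the roots are irrational. The cubic discriminant is Δ = 574549056 > 0, so there are three distinct real roots. p(2) = -388 and p(3) = 372 have opposite signs, so a root lies in (2, 3); Newton's method refines it to λ ≈ 2.4896. p(18) = 252 and p(19) = -252 have opposite signs, so a root lies in (18, 19); Newton's method refines it to λ ≈ 18.5077. p(50) = -4 and p(51) = 1572 have opposite signs, so a root lies in (50, 51); Newton's method refines it to λ ≈ 50.0027. Check (Vieta): the three roots sum to 71, matching tr M = 71.
So the eigenvalues of A^T A are ≈ 2.4896, 18.5077, 50.0027 (all ≥ 0, as they must be for A^T A). The largest is λ_max ≈ 50.0027, hence ||A||_2 = sqrt(λ_max) ≈ 7.0713.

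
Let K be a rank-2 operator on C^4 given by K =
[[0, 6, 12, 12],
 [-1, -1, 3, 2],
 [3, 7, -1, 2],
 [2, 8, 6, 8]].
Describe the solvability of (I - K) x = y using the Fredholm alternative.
(I - K) is invertible (det(I - K) = -123 ≠ 0), so for every y in C^4 the equation (I - K) x = y has a unique solution.

K has rank 2 and factors as K = U V^T = u1 v1^T + u2 v2^T with u1 = (3, 1, -1, 1), v1 = (-1, -1, 3, 2), u2 = (3, 0, 2, 3), v2 = (1, 3, 1, 2) (multiplying out reproduces the displayed K). The nonzero eigenvalues of U V^T coincide with those of the 2 x 2 matrix G = V^T U = [[v1·u1, v1·u2], [v2·u1, v2·u2]] = [[-5, 9], [7, 11]], and by the Sylvester determinant identity det(I_4 - U V^T) = det(I_2 - V^T U) = det([[6, -9], [-7, -10]]) = (6)(-10) - (-9)(-7) = -123. (Direct check: I - K =
[[1, -6, -12, -12],
 [1, 2, -3, -2],
 [-3, -7, 2, -2],
 [-2, -8, -6, -7]]
has determinant -123.) The finite-dimensional Fredholm alternative says: either (I - K) is invertible, or ker(I - K) ≠ {0} and then range(I - K) = ker((I - K)^*)^⊥, with dim ker(I - K) = dim ker((I - K)^*). Since det(I - K) ≠ 0, 1 is not an eigenvalue of K and ker(I - K) = {0}, so we are in the first case: for every y there is a unique x = (I - K)^(-1) y. (Explicitly, by the Woodbury identity, (I - U V^T)^(-1) = I + U (I_2 - G)^(-1) V^T.)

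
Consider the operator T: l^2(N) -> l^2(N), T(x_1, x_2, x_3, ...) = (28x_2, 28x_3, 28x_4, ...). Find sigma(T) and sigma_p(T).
sigma(T) = closed disk {z in C : |z| ≤ 28}; sigma_p(T) = open disk {z in C : |z| < 28}

Note T = 28·V where V is the unit left shift (V x)_k = x_{k+1}; so sigma(T) = 28·sigma(V) and ||T|| = 28||V||. ||T x||^2 = 784sum_{k≥2} |x_k|^2 ≤ 784||x||^2, with equality on {x : x_1 = 0}, so ||T|| = 28. For any lambda with |lambda| < 28, set r = lambda/28 (|r| < 1); the vector x = (1, r, r^2, ...) is in l^2 and satisfies T x = 28(r, r^2, ...) = lambda x, so lambda is an eigenvalue. On the boundary |lambda| = 28 the geometric series diverges, so no l^2 eigenvector exists, but these lambda lie in the approximate point spectrum. Hence sigma(T) is the closed disk of radius 28 and sigma_p(T) is the open disk.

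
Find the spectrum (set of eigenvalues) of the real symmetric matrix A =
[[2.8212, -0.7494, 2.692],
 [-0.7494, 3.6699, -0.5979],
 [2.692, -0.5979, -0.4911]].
sigma(A) ≈ {-2, 3, 5}

A is real symmetric, so its spectrum consists of real eigenvalues. Expanding the characteristic polynomial of the displayed matrix gives
  det(λ I - A) = p(λ) = λ^3 + (-6)λ^2 + (-1)λ + (30).
Solving p(λ) = 0 yields eigenvalues ≈ -2, 3, 5. (A is shown rounded to 4 decimals, so these recover the underlying integer eigenvalues to within that precision.)
Verification: the trace of A = 6 equals the sum of eigenvalues 6, and det(A) ≈ -30.0002 matches the eigenvalue product -30.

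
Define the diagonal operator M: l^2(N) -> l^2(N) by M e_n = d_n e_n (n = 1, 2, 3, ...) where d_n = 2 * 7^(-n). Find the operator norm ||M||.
||M|| = 2/7 (attained at n = 1)

For M diagonal, ||M|| = sup_n |d_n|. The sequence d_n = 2 * 7^(-n) is positive and strictly decreasing (ratio 7^(-1) < 1), so the supremum is d_1 = 2/7. Hence ||M|| = 2/7.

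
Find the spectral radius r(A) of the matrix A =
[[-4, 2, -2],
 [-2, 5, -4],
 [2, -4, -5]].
r(A) = sqrt(132)/2 ≈ 5.7446

The eigenvalues of A are the roots of its characteristic polynomial. With M = A (coefficients from the trace, the sum of principal 2x2 minors, and det A):
  p(λ) = det(λ I - M) = λ^3 + 4λ^2 - 33λ - 132.
By the rational root theorem any rational root is an integer divisor of 132. Testing λ = -4: p(-4) = -64 + 64 + 132 - 132 = 0, so λ = -4 is a root. Dividing out (λ + 4) leaves p(λ) = (λ + 4)(λ^2 - 33). For λ^2 - 33 the discriminant is 132. It is nonnegative but not a perfect square, so the roots are real and irrational: λ = ± sqrt(132)/2 ≈ 5.7446, -5.7446.
Thus the eigenvalues (to 4 decimals) are 5.7446 (modulus 5.7446); -5.7446 (modulus 5.7446); -4 (modulus 4). The spectral radius is the largest modulus: r(A) = sqrt(132)/2 ≈ 5.7446. (Cross-check: r(A) ≤ ||A||_2 ≈ 8.05; equality holds whenever A is normal, though it can also hold for some non-normal A.)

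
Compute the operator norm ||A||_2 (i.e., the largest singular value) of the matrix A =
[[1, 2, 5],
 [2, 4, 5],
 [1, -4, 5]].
||A||_2 ≈ 9.1136 (= sqrt(largest eigenvalue of A^T A))

||A||_2 = sigma_max(A) = sqrt(lambda_max(A^T A)). Form the symmetric matrix M = A^T A =
[[6, 6, 20],
 [6, 36, 10],
 [20, 10, 75]].
Its characteristic polynomial (trace, sum of principal 2x2 minors, determinant of M give the coefficients) is
  p(λ) = det(λ I - M) = λ^3 - 117λ^2 + 2830λ - 900.
No integer candidate from the rational root theorem (±divisors of 900) is a root, so the roots are irrational. The cubic discriminant is Δ = 18549389300 > 0, so there are three distinct real roots. p(0) = -900 and p(1) = 1814 have opposite signs, so a root lies in (0, 1); Newton's method refines it to λ ≈ 0.3223. p(33) = 1014 and p(34) = -628 have opposite signs, so a root lies in (33, 34); Newton's method refines it to λ ≈ 33.6199. p(83) = -236 and p(84) = 3972 have opposite signs, so a root lies in (83, 84); Newton's method refines it to λ ≈ 83.0578. Check (Vieta): the three roots sum to 117, matching tr M = 117.
So the eigenvalues of A^T A are ≈ 0.3223, 33.6199, 83.0578 (all ≥ 0, as they must be for A^T A). The largest is λ_max ≈ 83.0578, hence ||A||_2 = sqrt(λ_max) ≈ 9.1136.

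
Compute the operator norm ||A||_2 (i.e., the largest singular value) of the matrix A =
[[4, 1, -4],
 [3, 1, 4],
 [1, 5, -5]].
||A||_2 ≈ 8.6633 (= sqrt(largest eigenvalue of A^T A))

||A||_2 = sigma_max(A) = sqrt(lambda_max(A^T A)). Form the symmetric matrix M = A^T A =
[[26, 12, -9],
 [12, 27, -25],
 [-9, -25, 57]].
Its characteristic polynomial (trace, sum of principal 2x2 minors, determinant of M give the coefficients) is
  p(λ) = det(λ I - M) = λ^3 - 110λ^2 + 2873λ - 18769.
No integer candidate from the rational root theorem (±divisors of 18769) is a root, so the roots are irrational. The cubic discriminant is Δ = 2349126945 > 0, so there are three distinct real roots. p(10) = -39 and p(11) = 855 have opposite signs, so a root lies in (10, 11); Newton's method refines it to λ ≈ 10.0402. p(24) = 647 and p(25) = -69 have opposite signs, so a root lies in (24, 25); Newton's method refines it to λ ≈ 24.9078. p(75) = -169 and p(76) = 3195 have opposite signs, so a root lies in (75, 76); Newton's method refines it to λ ≈ 75.0519. Check (Vieta): the three roots sum to 110, matching tr M = 110.
So the eigenvalues of A^T A are ≈ 10.0402, 24.9078, 75.0519 (all ≥ 0, as they must be for A^T A). The largest is λ_max ≈ 75.0519, hence ||A||_2 = sqrt(λ_max) ≈ 8.6633.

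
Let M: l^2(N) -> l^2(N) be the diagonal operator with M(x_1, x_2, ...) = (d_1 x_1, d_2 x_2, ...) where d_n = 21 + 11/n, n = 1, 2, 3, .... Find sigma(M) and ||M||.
sigma(M) = {21 + 11/n : n ≥ 1} ∪ {21}; ||M|| = 32

A bounded diagonal operator on l^2 with diagonal entries d_n has spectrum equal to the closure of {d_n : n ≥ 1}: every d_n is an eigenvalue (with eigenvector e_n), so {d_n} ⊂ sigma(M); the spectrum is closed, so its closure is too; and for lambda not in the closure, (M - lambda I) has bounded inverse (the diagonal entries 1/(d_n - lambda) are bounded). For our sequence d_n = 21 + 11/n, n = 1, 2, 3, ...:
  - {d_n} = {21 + 11/n : n ≥ 1}; the only limit point is 21
  - closure = {21 + 11/n : n ≥ 1} ∪ {21}
For the norm: a diagonal operator has ||M|| = sup_n |d_n|. Here d_n = 21 + 11/n is positive and decreasing, so sup_n |d_n| = d_1 = 21 + 11 = 32. So ||M|| = 32.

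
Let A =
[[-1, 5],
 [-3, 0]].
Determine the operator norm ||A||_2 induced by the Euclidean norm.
||A||_2 = sqrt((35 + sqrt(325))/2) ≈ 5.1492 (= sqrt(largest eigenvalue of A^T A))

||A||_2 = sigma_max(A) = sqrt(lambda_max(A^T A)). Form the symmetric matrix M = A^T A =
[[10, -5],
 [-5, 25]].
Its characteristic polynomial (trace, determinant of M give the coefficients) is
  p(λ) = det(λ I - M) = λ^2 - 35λ + 225.
For λ^2 - 35λ + 225 the discriminant is 325. It is nonnegative but not a perfect square, so the roots are real and irrational: λ = (35 ± sqrt(325))/2 ≈ 26.5139, 8.4861.
So the eigenvalues of A^T A are ≈ 8.4861, 26.5139 (all ≥ 0, as they must be for A^T A). The largest is λ_max = (35 + sqrt(325))/2 ≈ 26.5139, hence ||A||_2 = sqrt(λ_max) = sqrt((35 + sqrt(325))/2) ≈ 5.1492.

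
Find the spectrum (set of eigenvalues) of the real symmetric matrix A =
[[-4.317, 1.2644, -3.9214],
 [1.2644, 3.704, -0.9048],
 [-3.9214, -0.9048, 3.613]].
sigma(A) ≈ {-6, 3, 6}

A is real symmetric, so its spectrum consists of real eigenvalues. Expanding the characteristic polynomial of the displayed matrix gives
  det(λ I - A) = p(λ) = λ^3 + (-3)λ^2 + (-36)λ + (108).
Solving p(λ) = 0 yields eigenvalues ≈ -6, 3, 6. (A is shown rounded to 4 decimals, so these recover the underlying integer eigenvalues to within that precision.)
Verification: the trace of A = 3 equals the sum of eigenvalues 3, and det(A) ≈ -107.9999 matches the eigenvalue product -108.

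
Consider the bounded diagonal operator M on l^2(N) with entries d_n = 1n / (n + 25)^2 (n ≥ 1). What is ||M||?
||M|| = 1/100 (attained at n = 25)

For M diagonal, ||M|| = sup_n |d_n|. Treat f(x) = 1x / (x + 25)^2 for real x > 0. By the quotient rule, f'(x) = 1(25 - x)/(x + 25)^3, which is positive for x < 25 and negative for x > 25. So f has a unique maximum at x = 25, and since 25 is a positive integer, the supremum over n ≥ 1 is attained at n = 25: d_25 = 1·25/(25 + 25)^2 = 1·25/2500 = 1/100. Hence ||M|| = 1/100.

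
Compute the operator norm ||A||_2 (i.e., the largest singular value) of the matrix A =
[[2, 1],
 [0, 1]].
||A||_2 = sqrt((6 + sqrt(20))/2) ≈ 2.2882 (= sqrt(largest eigenvalue of A^T A))

||A||_2 = sigma_max(A) = sqrt(lambda_max(A^T A)). Form the symmetric matrix M = A^T A =
[[4, 2],
 [2, 2]].
Its characteristic polynomial (trace, determinant of M give the coefficients) is
  p(λ) = det(λ I - M) = λ^2 - 6λ + 4.
For λ^2 - 6λ + 4 the discriminant is 20. It is nonnegative but not a perfect square, so the roots are real and irrational: λ = (6 ± sqrt(20))/2 ≈ 5.2361, 0.7639.
So the eigenvalues of A^T A are ≈ 0.7639, 5.2361 (all ≥ 0, as they must be for A^T A). The largest is λ_max = (6 + sqrt(20))/2 ≈ 5.2361, hence ||A||_2 = sqrt(λ_max) = sqrt((6 + sqrt(20))/2) ≈ 2.2882.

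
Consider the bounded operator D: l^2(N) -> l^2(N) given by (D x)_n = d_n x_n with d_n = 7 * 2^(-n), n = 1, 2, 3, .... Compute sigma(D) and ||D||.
sigma(D) = {7 * 2^(-n) : n ≥ 1} ∪ {0}; ||D|| = 7/2

A bounded diagonal operator on l^2 with diagonal entries d_n has spectrum equal to the closure of {d_n : n ≥ 1}: every d_n is an eigenvalue (with eigenvector e_n), so {d_n} ⊂ sigma(D); the spectrum is closed, so its closure is too; and for lambda not in the closure, (D - lambda I) has bounded inverse (the diagonal entries 1/(d_n - lambda) are bounded). For our sequence d_n = 7 * 2^(-n), n = 1, 2, 3, ...:
  - {d_n} = {7 * 2^(-n) : n ≥ 1}; the only limit point is 0
  - closure = {7 * 2^(-n) : n ≥ 1} ∪ {0}
For the norm: a diagonal operator has ||D|| = sup_n |d_n|. Here d_n = 7 * 2^(-n) is positive and decreasing, so sup_n |d_n| = d_1 = 7/2. So ||D|| = 7/2.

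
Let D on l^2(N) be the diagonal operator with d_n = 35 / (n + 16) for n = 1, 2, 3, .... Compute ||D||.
||D|| = 35/17 (attained at n = 1)

For D diagonal, ||D|| = sup_n |d_n| = sup_n 35/(n + 16). This is positive and strictly decreasing in n, so the supremum is attained at n = 1: d_1 = 35/(1 + 16) = 35/17. Hence ||D|| = 35/17.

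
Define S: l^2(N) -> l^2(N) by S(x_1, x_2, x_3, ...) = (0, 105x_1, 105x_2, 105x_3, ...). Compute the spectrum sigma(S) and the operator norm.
sigma(S) = closed disk {z in C : |z| ≤ 105}; ||S|| = 105

Note S = 105·U where U is the unit right shift (U x)_k = x_{k-1} (with x_0 := 0); so ||S|| = 105||U|| and sigma(S) = 105·sigma(U). ||S x||^2 = sum_{k≥1} |105x_k|^2 = 11025||x||^2, so ||S|| = 105 and sigma(S) ⊂ {|z| ≤ 105}. For any |lambda| < 105, the equation (S - lambda I) x = 0 forces x_1 = 0, then 105x_k = lambda x_{k+1} ⇒ x = 0, so S has no eigenvalues. But (S - lambda I) is not surjective for |lambda| < 105: solving (S - lambda I) x = e_1 would require x_n proportional to (lambda/105)^(-n), which is not in l^2. So every |lambda| < 105 lies in the residual spectrum. The boundary |lambda| = 105 is in the approximate point spectrum (the spectrum is closed). Hence sigma(S) is the closed disk of radius 105.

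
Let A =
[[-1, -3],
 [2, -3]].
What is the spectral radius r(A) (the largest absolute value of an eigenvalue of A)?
r(A) = 3

The eigenvalues of A are the roots of its characteristic polynomial. With M = A (coefficients from the trace and determinant):
  p(λ) = det(λ I - M) = λ^2 + 4λ + 9.
For λ^2 + 4λ + 9 the discriminant is -20. It is negative, so the roots are the complex-conjugate pair λ = -2 ± (sqrt(20)/2) i ≈ -2 ± 2.2361i. For a conjugate pair the product of the roots equals the constant term, so |λ|^2 = 9 and |λ| = sqrt(9) = 3.
Thus the eigenvalues (to 4 decimals) are -2 ± 2.2361i (modulus 3). The spectral radius is the largest modulus: r(A) = 3. (Cross-check: r(A) ≤ ||A||_2 ≈ 4.3196; equality holds whenever A is normal, though it can also hold for some non-normal A.)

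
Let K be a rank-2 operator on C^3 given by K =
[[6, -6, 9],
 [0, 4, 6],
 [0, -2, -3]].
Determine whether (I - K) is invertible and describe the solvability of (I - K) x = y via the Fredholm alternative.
(I - K) is singular (det(I - K) = 0, i.e. 1 ∈ sigma(K)). (I - K) x = y is solvable iff y ⊥ ker((I - K)^*) = span{(0, 2, 3)}, i.e. iff 2y_2 + 3y_3 = 0. When solvable, x is determined up to adding multiples of (-21, -10, 5) (ker(I - K) = span{(-21, -10, 5)}, dimension 1).

K has rank 2 and factors as K = U V^T = u1 v1^T + u2 v2^T with u1 = (-3, -2, 1), v1 = (-1, 0, -3), u2 = (3, -2, 1), v2 = (1, -2, 0) (multiplying out reproduces the displayed K). The nonzero eigenvalues of U V^T coincide with those of the 2 x 2 matrix G = V^T U = [[v1·u1, v1·u2], [v2·u1, v2·u2]] = [[0, -6], [1, 7]], and by the Sylvester determinant identity det(I_3 - U V^T) = det(I_2 - V^T U) = det([[1, 6], [-1, -6]]) = (1)(-6) - (6)(-1) = 0. (Direct check: I - K =
[[-5, 6, -9],
 [0, -3, -6],
 [0, 2, 4]]
has determinant 0.) So 1 is an eigenvalue of K and (I - K) is not invertible. The finite-dimensional Fredholm alternative says: either (I - K) is invertible, or ker(I - K) ≠ {0} and then range(I - K) = ker((I - K)^*)^⊥, with dim ker(I - K) = dim ker((I - K)^*). We are in the second case, so we compute both kernels via the 2 x 2 reduction. If (I - U V^T) x = 0 then x = U (V^T x) lies in the column space of U; writing x = U b gives U (I_2 - G) b = 0, and since u1, u2 are independent, (I_2 - G) b = 0. With I_2 - G = [[1, 6], [-1, -6]] (singular, as its determinant is 0) a null vector is b = (6, -1), so ker(I - K) = span{6·u1 + (-1)·u2} = span{(-21, -10, 5)}. For the adjoint, (I - K)^* = I - K^T = I - V U^T, and the same argument gives ker((I - K)^*) = {V a : (I_2 - G)^T a = 0}; (I_2 - G)^T = [[1, -1], [6, -6]] has null vector a = (-1, -1), so ker((I - K)^*) = span{-1·v1 + (-1)·v2} = span{(0, 2, 3)}. (Both kernels are 1-dimensional, matching rank(I - K) = 2.) Therefore (I - K) x = y is solvable iff <y, (0, 2, 3)> = 0, i.e. iff 2y_2 + 3y_3 = 0; when solvable the solution set is the line x_p + c·(-21, -10, 5), c ∈ C.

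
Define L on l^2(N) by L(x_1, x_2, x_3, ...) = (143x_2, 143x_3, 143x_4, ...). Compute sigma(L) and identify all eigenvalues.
sigma(L) = closed disk {z in C : |z| ≤ 143}; sigma_p(L) = open disk {z in C : |z| < 143}

Note L = 143·V where V is the unit left shift (V x)_k = x_{k+1}; so sigma(L) = 143·sigma(V) and ||L|| = 143||V||. ||L x||^2 = 20449sum_{k≥2} |x_k|^2 ≤ 20449||x||^2, with equality on {x : x_1 = 0}, so ||L|| = 143. For any lambda with |lambda| < 143, set r = lambda/143 (|r| < 1); the vector x = (1, r, r^2, ...) is in l^2 and satisfies L x = 143(r, r^2, ...) = lambda x, so lambda is an eigenvalue. On the boundary |lambda| = 143 the geometric series diverges, so no l^2 eigenvector exists, but these lambda lie in the approximate point spectrum. Hence sigma(L) is the closed disk of radius 143 and sigma_p(L) is the open disk.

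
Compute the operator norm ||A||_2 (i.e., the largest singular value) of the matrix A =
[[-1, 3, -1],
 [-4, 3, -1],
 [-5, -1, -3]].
||A||_2 ≈ 7.4009 (= sqrt(largest eigenvalue of A^T A))

||A||_2 = sigma_max(A) = sqrt(lambda_max(A^T A)). Form the symmetric matrix M = A^T A =
[[42, -10, 20],
 [-10, 19, -3],
 [20, -3, 11]].
Its characteristic polynomial (trace, sum of principal 2x2 minors, determinant of M give the coefficients) is
  p(λ) = det(λ I - M) = λ^3 - 72λ^2 + 960λ - 900.
No integer candidate from the rational root theorem (±divisors of 900) is a root, so the roots are irrational. The cubic discriminant is Δ = 992811600 > 0, so there are three distinct real roots. p(1) = -11 and p(2) = 740 have opposite signs, so a root lies in (1, 2); Newton's method refines it to λ ≈ 1.0134. p(16) = 124 and p(17) = -475 have opposite signs, so a root lies in (16, 17); Newton's method refines it to λ ≈ 16.2134. p(54) = -1548 and p(55) = 475 have opposite signs, so a root lies in (54, 55); Newton's method refines it to λ ≈ 54.7732. Check (Vieta): the three roots sum to 72, matching tr M = 72.
So the eigenvalues of A^T A are ≈ 1.0134, 16.2134, 54.7732 (all ≥ 0, as they must be for A^T A). The largest is λ_max ≈ 54.7732, hence ||A||_2 = sqrt(λ_max) ≈ 7.4009.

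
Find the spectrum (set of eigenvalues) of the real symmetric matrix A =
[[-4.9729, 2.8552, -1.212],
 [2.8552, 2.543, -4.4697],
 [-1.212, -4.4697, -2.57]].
sigma(A) ≈ {-6, -5, 6}

A is real symmetric, so its spectrum consists of real eigenvalues. Expanding the characteristic polynomial of the displayed matrix gives
  det(λ I - A) = p(λ) = λ^3 + (5)λ^2 + (-36)λ + (-180).
Solving p(λ) = 0 yields eigenvalues ≈ -6, -5, 6. (A is shown rounded to 4 decimals, so these recover the underlying integer eigenvalues to within that precision.)
Verification: the trace of A = -5 equals the sum of eigenvalues -5, and det(A) ≈ 180.0005 matches the eigenvalue product 180.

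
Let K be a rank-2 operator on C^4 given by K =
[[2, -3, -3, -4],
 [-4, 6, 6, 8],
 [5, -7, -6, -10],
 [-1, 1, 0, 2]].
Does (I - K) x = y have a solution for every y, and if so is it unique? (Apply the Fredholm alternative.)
(I - K) is invertible (det(I - K) = -2 ≠ 0), so for every y in C^4 the equation (I - K) x = y has a unique solution.

K has rank 2 and factors as K = U V^T = u1 v1^T + u2 v2^T with u1 = (-1, 2, -2, 0), v1 = (-1, 2, 3, 2), u2 = (1, -2, 3, -1), v2 = (1, -1, 0, -2) (multiplying out reproduces the displayed K). The nonzero eigenvalues of U V^T coincide with those of the 2 x 2 matrix G = V^T U = [[v1·u1, v1·u2], [v2·u1, v2·u2]] = [[-1, 2], [-3, 5]], and by the Sylvester determinant identity det(I_4 - U V^T) = det(I_2 - V^T U) = det([[2, -2], [3, -4]]) = (2)(-4) - (-2)(3) = -2. (Direct check: I - K =
[[-1, 3, 3, 4],
 [4, -5, -6, -8],
 [-5, 7, 7, 10],
 [1, -1, 0, -1]]
has determinant -2.) The finite-dimensional Fredholm alternative says: either (I - K) is invertible, or ker(I - K) ≠ {0} and then range(I - K) = ker((I - K)^*)^⊥, with dim ker(I - K) = dim ker((I - K)^*). Since det(I - K) ≠ 0, 1 is not an eigenvalue of K and ker(I - K) = {0}, so we are in the first case: for every y there is a unique x = (I - K)^(-1) y. (Explicitly, by the Woodbury identity, (I - U V^T)^(-1) = I + U (I_2 - G)^(-1) V^T.)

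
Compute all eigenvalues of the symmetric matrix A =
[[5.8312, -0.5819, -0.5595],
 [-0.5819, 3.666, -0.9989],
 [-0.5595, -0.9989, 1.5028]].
sigma(A) ≈ {1, 4, 6}

A is real symmetric, so its spectrum consists of real eigenvalues. Expanding the characteristic polynomial of the displayed matrix gives
  det(λ I - A) = p(λ) = λ^3 + (-11)λ^2 + (34)λ + (-24).
Solving p(λ) = 0 yields eigenvalues ≈ 1, 4, 6. (A is shown rounded to 4 decimals, so these recover the underlying integer eigenvalues to within that precision.)
Verification: the trace of A = 11 equals the sum of eigenvalues 11, and det(A) ≈ 24.0004 matches the eigenvalue product 24.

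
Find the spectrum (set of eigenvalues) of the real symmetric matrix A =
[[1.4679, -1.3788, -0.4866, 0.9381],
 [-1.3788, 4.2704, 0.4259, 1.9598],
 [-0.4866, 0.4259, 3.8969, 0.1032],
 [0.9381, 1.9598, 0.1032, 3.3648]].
sigma(A) ≈ {0, 3, 4, 6}

A is real symmetric, so its spectrum consists of real eigenvalues. Expanding the characteristic polynomial of the displayed matrix gives
  det(λ I - A) = p(λ) = λ^4 + (-13)λ^3 + (54)λ^2 + (-71.9987)λ + (-0.0027).
Solving p(λ) = 0 yields eigenvalues ≈ 0, 3, 4, 6. (A is shown rounded to 4 decimals, so these recover the underlying integer eigenvalues to within that precision.)
Verification: the trace of A = 13 equals the sum of eigenvalues 13, and det(A) ≈ -0.0027 matches the eigenvalue product 0.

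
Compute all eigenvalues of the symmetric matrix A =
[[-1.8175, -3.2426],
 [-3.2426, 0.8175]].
sigma(A) ≈ {-4, 3}

A is real symmetric, so its spectrum consists of real eigenvalues. Expanding the characteristic polynomial of the displayed matrix gives
  det(λ I - A) = p(λ) = λ^2 + (1)λ + (-12).
Solving p(λ) = 0 yields eigenvalues ≈ -4, 3. (A is shown rounded to 4 decimals, so these recover the underlying integer eigenvalues to within that precision.)
Verification: the trace of A = -1 equals the sum of eigenvalues -1, and det(A) ≈ -12.0003 matches the eigenvalue product -12.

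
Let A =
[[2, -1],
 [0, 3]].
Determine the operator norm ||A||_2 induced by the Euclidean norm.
||A||_2 = sqrt((14 + sqrt(52))/2) ≈ 3.2566 (= sqrt(largest eigenvalue of A^T A))

||A||_2 = sigma_max(A) = sqrt(lambda_max(A^T A)). Form the symmetric matrix M = A^T A =
[[4, -2],
 [-2, 10]].
Its characteristic polynomial (trace, determinant of M give the coefficients) is
  p(λ) = det(λ I - M) = λ^2 - 14λ + 36.
For λ^2 - 14λ + 36 the discriminant is 52. It is nonnegative but not a perfect square, so the roots are real and irrational: λ = (14 ± sqrt(52))/2 ≈ 10.6056, 3.3944.
So the eigenvalues of A^T A are ≈ 3.3944, 10.6056 (all ≥ 0, as they must be for A^T A). The largest is λ_max = (14 + sqrt(52))/2 ≈ 10.6056, hence ||A||_2 = sqrt(λ_max) = sqrt((14 + sqrt(52))/2) ≈ 3.2566.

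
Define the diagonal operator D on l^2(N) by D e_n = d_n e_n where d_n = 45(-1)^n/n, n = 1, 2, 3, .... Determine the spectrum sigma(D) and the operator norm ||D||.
sigma(D) = {45(-1)^n/n : n ≥ 1} ∪ {0}; ||D|| = 45

A bounded diagonal operator on l^2 with diagonal entries d_n has spectrum equal to the closure of {d_n : n ≥ 1}: every d_n is an eigenvalue (with eigenvector e_n), so {d_n} ⊂ sigma(D); the spectrum is closed, so its closure is too; and for lambda not in the closure, (D - lambda I) has bounded inverse (the diagonal entries 1/(d_n - lambda) are bounded). For our sequence d_n = 45(-1)^n/n, n = 1, 2, 3, ...:
  - {d_n} = {45(-1)^n/n : n ≥ 1}; the only limit point is 0
  - closure = {45(-1)^n/n : n ≥ 1} ∪ {0}
For the norm: a diagonal operator has ||D|| = sup_n |d_n|. Here |d_n| = 45/n is decreasing, so sup_n |d_n| = |d_1| = 45. So ||D|| = 45.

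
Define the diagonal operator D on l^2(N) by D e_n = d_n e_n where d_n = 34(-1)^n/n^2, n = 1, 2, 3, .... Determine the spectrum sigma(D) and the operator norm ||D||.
sigma(D) = {34(-1)^n/n^2 : n ≥ 1} ∪ {0}; ||D|| = 34

A bounded diagonal operator on l^2 with diagonal entries d_n has spectrum equal to the closure of {d_n : n ≥ 1}: every d_n is an eigenvalue (with eigenvector e_n), so {d_n} ⊂ sigma(D); the spectrum is closed, so its closure is too; and for lambda not in the closure, (D - lambda I) has bounded inverse (the diagonal entries 1/(d_n - lambda) are bounded). For our sequence d_n = 34(-1)^n/n^2, n = 1, 2, 3, ...:
  - {d_n} = {34(-1)^n/n^2 : n ≥ 1}; the only limit point is 0
  - closure = {34(-1)^n/n^2 : n ≥ 1} ∪ {0}
For the norm: a diagonal operator has ||D|| = sup_n |d_n|. Here |d_n| = 34/n^2 is decreasing, so sup_n |d_n| = |d_1| = 34. So ||D|| = 34.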